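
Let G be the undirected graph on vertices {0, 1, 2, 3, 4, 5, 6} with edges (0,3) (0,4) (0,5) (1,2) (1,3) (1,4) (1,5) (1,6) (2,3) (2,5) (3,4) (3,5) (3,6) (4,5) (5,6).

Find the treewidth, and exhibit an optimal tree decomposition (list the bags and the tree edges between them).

Treewidth 3.
One such decomposition:
Bags: B1 = {1, 3, 4, 5}  B2 = {1, 3, 5, 6}  B3 = {1, 2, 3, 5}  B4 = {0, 3, 4, 5}
Tree: B1–B2, B1–B3, B1–B4

Every bag has size at most 4, so the width is 4 − 1 = 3 and tw(G) ≤ 3. On the other hand G contains the 4-clique {0, 3, 4, 5}. A clique must lie in a single bag of any decomposition, so no decomposition can have width below 3. Hence tw(G) = 3 exactly.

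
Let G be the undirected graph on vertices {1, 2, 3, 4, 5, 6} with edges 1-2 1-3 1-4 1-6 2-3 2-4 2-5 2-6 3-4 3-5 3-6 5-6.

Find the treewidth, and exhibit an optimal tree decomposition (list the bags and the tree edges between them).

Each bag holds 4 vertices, so the decomposition has width 3, which upper-bounds the treewidth. For the lower bound, the 4 vertices {1, 2, 3, 4} are pairwise adjacent, and any tree decomposition puts a clique entirely inside one bag — forcing width ≥ 3. The upper and lower bounds meet at 3, so that is the treewidth.

Treewidth 3.
Bags: B1 = {1, 2, 3, 4}  B2 = {1, 2, 3, 6}  B3 = {2, 3, 5, 6}
Tree: B1–B2, B2–B3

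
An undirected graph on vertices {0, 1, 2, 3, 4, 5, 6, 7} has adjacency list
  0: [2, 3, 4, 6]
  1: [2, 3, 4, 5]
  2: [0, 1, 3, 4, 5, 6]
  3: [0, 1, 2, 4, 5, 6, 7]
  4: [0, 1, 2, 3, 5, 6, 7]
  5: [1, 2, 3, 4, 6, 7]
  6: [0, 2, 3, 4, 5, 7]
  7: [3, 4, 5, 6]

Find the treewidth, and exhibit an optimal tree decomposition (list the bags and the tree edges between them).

Treewidth 4.
One such decomposition:
Bags: B1 = {1, 2, 3, 4, 5}  B2 = {2, 3, 4, 5, 6}  B3 = {0, 2, 3, 4, 6}  B4 = {3, 4, 5, 6, 7}
Tree: B1–B2, B2–B3, B2–B4

The largest bag has 5 vertices, giving width 4; this decomposition certifies tw(G) ≤ 4. For the lower bound, the 5 vertices {0, 2, 3, 4, 6} are pairwise adjacent, and any tree decomposition puts a clique entirely inside one bag — forcing width ≥ 4. The upper and lower bounds meet at 4, so that is the treewidth.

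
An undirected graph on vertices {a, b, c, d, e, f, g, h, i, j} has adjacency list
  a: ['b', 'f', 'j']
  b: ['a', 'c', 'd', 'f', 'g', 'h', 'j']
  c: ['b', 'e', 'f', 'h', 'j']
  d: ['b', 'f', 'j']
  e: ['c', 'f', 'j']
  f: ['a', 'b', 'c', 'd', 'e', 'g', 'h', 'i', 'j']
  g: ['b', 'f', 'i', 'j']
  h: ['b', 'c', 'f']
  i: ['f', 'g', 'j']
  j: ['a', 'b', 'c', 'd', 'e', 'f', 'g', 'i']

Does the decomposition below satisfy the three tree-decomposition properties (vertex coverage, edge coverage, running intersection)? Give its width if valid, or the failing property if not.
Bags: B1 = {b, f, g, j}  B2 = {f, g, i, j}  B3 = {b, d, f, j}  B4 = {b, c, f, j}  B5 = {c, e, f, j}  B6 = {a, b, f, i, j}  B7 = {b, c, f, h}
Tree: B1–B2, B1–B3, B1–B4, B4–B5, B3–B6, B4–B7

No — bags containing vertex i are not connected in the tree.

A tree decomposition must satisfy three properties: every vertex lies in some bag; for every edge, both endpoints lie together in some bag; and for every vertex, the bags containing it form a connected subtree. Here bags containing vertex i are not connected in the tree, so the decomposition is invalid.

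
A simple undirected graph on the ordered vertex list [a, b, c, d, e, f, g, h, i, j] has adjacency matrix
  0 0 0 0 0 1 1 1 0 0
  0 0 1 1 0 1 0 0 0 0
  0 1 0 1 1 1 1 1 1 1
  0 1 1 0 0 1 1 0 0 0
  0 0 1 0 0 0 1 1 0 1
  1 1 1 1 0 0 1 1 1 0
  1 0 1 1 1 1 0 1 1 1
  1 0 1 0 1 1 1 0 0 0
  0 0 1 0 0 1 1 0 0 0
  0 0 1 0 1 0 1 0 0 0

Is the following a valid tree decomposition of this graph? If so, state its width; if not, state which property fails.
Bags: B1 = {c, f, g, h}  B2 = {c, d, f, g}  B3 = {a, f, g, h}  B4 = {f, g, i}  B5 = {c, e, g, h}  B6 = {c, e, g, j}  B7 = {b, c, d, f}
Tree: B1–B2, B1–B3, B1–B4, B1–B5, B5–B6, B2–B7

No — edge (c,i) lies in no bag.

A tree decomposition must satisfy three properties: every vertex lies in some bag; for every edge, both endpoints lie together in some bag; and for every vertex, the bags containing it form a connected subtree. Here edge (c,i) lies in no bag, so the decomposition is invalid.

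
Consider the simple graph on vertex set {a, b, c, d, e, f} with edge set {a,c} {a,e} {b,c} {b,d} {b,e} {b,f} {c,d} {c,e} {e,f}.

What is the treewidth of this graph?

A width-2 tree decomposition is:
Bags: B1 = {b, c, d}  B2 = {b, c, e}  B3 = {b, e, f}  B4 = {a, c, e}
Tree: B1–B2, B2–B3, B2–B4
Every bag has size at most 3, so the width is 3 − 1 = 2 and tw(G) ≤ 2. For the lower bound, the 3 vertices {b, c, d} are pairwise adjacent, and any tree decomposition puts a clique entirely inside one bag — forcing width ≥ 2. The upper and lower bounds meet at 2, so that is the treewidth.

2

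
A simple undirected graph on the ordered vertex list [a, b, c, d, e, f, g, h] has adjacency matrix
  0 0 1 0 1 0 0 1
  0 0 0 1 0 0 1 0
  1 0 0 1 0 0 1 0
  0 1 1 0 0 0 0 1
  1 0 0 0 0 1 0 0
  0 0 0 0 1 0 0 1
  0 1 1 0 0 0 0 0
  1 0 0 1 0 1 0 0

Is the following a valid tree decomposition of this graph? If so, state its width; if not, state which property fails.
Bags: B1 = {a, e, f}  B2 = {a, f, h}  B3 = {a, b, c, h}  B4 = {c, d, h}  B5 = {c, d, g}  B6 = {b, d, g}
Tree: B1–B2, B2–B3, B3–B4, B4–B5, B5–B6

No — bags containing vertex b are not connected in the tree.

A tree decomposition must satisfy three properties: every vertex lies in some bag; for every edge, both endpoints lie together in some bag; and for every vertex, the bags containing it form a connected subtree. Here bags containing vertex b are not connected in the tree, so the decomposition is invalid.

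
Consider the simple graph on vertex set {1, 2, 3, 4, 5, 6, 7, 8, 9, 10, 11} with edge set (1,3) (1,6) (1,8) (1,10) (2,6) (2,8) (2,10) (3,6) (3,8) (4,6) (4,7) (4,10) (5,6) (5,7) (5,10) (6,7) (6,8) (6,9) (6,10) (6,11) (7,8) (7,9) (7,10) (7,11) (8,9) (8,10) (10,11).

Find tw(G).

3

A width-3 tree decomposition is:
Bags: B1 = {6, 7, 8, 10}  B2 = {1, 6, 8, 10}  B3 = {1, 3, 6, 8}  B4 = {4, 6, 7, 10}  B5 = {6, 7, 8, 9}  B6 = {2, 6, 8, 10}  B7 = {5, 6, 7, 10}  B8 = {6, 7, 10, 11}
Tree: B1–B2, B2–B3, B1–B4, B1–B5, B2–B6, B4–B7, B1–B8
Every bag has size at most 4, so the width is 4 − 1 = 3 and tw(G) ≤ 3. On the other hand G contains the 4-clique {6, 7, 8, 9}. A clique must lie in a single bag of any decomposition, so no decomposition can have width below 3. Therefore the treewidth is 3.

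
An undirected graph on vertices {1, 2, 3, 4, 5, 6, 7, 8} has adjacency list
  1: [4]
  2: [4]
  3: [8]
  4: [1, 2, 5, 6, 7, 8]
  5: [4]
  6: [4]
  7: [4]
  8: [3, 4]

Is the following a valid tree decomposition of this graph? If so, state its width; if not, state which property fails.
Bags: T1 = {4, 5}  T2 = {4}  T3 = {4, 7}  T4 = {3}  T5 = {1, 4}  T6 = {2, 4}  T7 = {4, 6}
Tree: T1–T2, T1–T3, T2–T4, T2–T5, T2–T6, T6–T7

No — vertex 8 appears in no bag.

A tree decomposition must satisfy three properties: every vertex lies in some bag; for every edge, both endpoints lie together in some bag; and for every vertex, the bags containing it form a connected subtree. Here vertex 8 appears in no bag, so the decomposition is invalid.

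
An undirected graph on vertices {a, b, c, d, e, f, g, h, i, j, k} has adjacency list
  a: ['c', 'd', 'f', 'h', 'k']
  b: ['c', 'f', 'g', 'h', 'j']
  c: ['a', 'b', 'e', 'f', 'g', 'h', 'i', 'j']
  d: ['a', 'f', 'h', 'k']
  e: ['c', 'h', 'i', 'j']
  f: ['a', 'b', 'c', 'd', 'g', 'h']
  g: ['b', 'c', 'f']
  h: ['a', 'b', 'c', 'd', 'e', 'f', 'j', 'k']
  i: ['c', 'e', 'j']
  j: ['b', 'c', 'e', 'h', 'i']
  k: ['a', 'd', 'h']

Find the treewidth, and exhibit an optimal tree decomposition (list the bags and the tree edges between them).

Every bag has size at most 4, so the width is 4 − 1 = 3 and tw(G) ≤ 3. For the lower bound, the 4 vertices {b, c, f, g} are pairwise adjacent, and any tree decomposition puts a clique entirely inside one bag — forcing width ≥ 3. The upper and lower bounds meet at 3, so that is the treewidth.

Treewidth 3.
One such decomposition:
Bags: B1 = {b, c, f, h}  B2 = {b, c, h, j}  B3 = {c, e, h, j}  B4 = {c, e, i, j}  B5 = {a, c, f, h}  B6 = {a, d, f, h}  B7 = {a, d, h, k}  B8 = {b, c, f, g}
Tree: B1–B2, B2–B3, B3–B4, B1–B5, B5–B6, B6–B7, B1–B8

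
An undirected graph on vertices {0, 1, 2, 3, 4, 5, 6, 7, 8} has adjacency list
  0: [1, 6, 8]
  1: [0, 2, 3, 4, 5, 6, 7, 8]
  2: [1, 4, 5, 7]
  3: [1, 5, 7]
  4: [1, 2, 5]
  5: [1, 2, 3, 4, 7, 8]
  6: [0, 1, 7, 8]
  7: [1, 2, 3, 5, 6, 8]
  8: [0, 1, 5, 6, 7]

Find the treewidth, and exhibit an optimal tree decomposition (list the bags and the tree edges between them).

Treewidth 3.
Bags: B1 = {1, 6, 7, 8}  B2 = {1, 5, 7, 8}  B3 = {1, 3, 5, 7}  B4 = {1, 2, 5, 7}  B5 = {0, 1, 6, 8}  B6 = {1, 2, 4, 5}
Tree: B1–B2, B2–B3, B3–B4, B1–B5, B4–B6

Each bag holds 4 vertices, so the decomposition has width 3, which upper-bounds the treewidth. On the other hand G contains the 4-clique {0, 1, 6, 8}. A clique must lie in a single bag of any decomposition, so no decomposition can have width below 3. Hence tw(G) = 3 exactly.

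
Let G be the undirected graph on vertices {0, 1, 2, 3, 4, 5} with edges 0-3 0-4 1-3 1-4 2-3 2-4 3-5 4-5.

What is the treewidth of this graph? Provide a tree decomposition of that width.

Treewidth 2.
Bags: B1 = {3, 4, 5}  B2 = {2, 3, 4}  B3 = {1, 3, 4}  B4 = {0, 3, 4}
Tree: B1–B2, B2–B3, B3–B4

Every bag has size at most 3, so the width is 3 − 1 = 2 and tw(G) ≤ 2. Since 5–4–2–3–5 is a cycle in G, G is not acyclic. Forests are exactly the graphs of treewidth ≤ 1, so tw(G) ≥ 2. The upper and lower bounds meet at 2, so that is the treewidth.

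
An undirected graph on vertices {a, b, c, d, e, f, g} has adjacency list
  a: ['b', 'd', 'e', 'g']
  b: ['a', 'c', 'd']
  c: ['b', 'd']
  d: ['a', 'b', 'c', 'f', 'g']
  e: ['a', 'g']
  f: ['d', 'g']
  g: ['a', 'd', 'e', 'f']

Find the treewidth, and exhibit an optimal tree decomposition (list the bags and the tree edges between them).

Each bag holds 3 vertices, so the decomposition has width 2, which upper-bounds the treewidth. On the other hand G contains the 3-clique {a, d, g}. A clique must lie in a single bag of any decomposition, so no decomposition can have width below 2. Therefore the treewidth is 2.

Treewidth 2.
Bags: B1 = {a, d, g}  B2 = {a, e, g}  B3 = {a, b, d}  B4 = {d, f, g}  B5 = {b, c, d}
Tree: B1–B2, B1–B3, B1–B4, B3–B5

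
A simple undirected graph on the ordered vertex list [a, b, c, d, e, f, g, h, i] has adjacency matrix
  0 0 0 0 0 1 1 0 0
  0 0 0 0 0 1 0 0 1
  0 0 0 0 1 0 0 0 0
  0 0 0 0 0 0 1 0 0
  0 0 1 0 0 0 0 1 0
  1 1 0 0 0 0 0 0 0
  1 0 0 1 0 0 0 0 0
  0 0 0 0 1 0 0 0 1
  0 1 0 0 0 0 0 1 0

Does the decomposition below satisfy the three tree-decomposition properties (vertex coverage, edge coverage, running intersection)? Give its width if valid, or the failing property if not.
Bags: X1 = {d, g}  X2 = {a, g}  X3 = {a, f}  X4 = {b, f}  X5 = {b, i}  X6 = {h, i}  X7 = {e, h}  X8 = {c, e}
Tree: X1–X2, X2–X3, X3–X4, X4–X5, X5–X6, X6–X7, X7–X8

Yes; width 1.

Every vertex of G appears in some bag (union = {a, b, c, d, e, f, g, h, i}); every edge is covered by a bag; and for each vertex v the set of bags containing v is connected in the bag tree. The decomposition is therefore valid. The largest bag has 2 vertices, so the width is 1.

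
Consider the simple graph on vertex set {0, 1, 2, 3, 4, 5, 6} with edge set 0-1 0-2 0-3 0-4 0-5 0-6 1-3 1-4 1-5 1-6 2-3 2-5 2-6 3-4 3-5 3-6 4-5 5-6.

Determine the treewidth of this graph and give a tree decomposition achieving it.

Each bag holds 5 vertices, so the decomposition has width 4, which upper-bounds the treewidth. Conversely, {0, 1, 3, 4, 5} is a clique of size 5, and the vertices of any clique must share a bag in every tree decomposition; so some bag has ≥ 5 vertices and tw(G) ≥ 4. The upper and lower bounds meet at 4, so that is the treewidth.

Treewidth 4.
One optimal decomposition is:
Bags: B1 = {0, 1, 3, 5, 6}  B2 = {0, 2, 3, 5, 6}  B3 = {0, 1, 3, 4, 5}
Tree: B1–B2, B1–B3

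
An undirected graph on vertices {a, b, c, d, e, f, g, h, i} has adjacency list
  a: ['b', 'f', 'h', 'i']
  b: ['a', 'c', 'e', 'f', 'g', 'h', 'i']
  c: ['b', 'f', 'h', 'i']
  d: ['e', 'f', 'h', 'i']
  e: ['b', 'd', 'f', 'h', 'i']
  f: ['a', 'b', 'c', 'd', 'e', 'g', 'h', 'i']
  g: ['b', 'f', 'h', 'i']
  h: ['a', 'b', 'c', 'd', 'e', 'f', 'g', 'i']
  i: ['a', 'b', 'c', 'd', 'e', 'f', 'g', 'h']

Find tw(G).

4

A width-4 tree decomposition is:
Bags: B1 = {b, e, f, h, i}  B2 = {b, f, g, h, i}  B3 = {d, e, f, h, i}  B4 = {a, b, f, h, i}  B5 = {b, c, f, h, i}
Tree: B1–B2, B1–B3, B1–B4, B1–B5
Each bag holds 5 vertices, so the decomposition has width 4, which upper-bounds the treewidth. Conversely, {d, e, f, h, i} is a clique of size 5, and the vertices of any clique must share a bag in every tree decomposition; so some bag has ≥ 5 vertices and tw(G) ≥ 4. Therefore the treewidth is 4.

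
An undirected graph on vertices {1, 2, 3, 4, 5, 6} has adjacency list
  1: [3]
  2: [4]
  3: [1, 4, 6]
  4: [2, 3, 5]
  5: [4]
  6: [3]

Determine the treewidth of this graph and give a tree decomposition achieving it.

Treewidth 1.
Bags: B1 = {3, 6}  B2 = {3, 4}  B3 = {1, 3}  B4 = {2, 4}  B5 = {4, 5}
Tree: B1–B2, B2–B3, B2–B4, B2–B5

Each bag holds 2 vertices, so the decomposition has width 1, which upper-bounds the treewidth. Since G has at least one edge (e.g. 6–3), it is not an edgeless graph, so tw(G) ≥ 1. Combining the bounds, tw(G) = 1.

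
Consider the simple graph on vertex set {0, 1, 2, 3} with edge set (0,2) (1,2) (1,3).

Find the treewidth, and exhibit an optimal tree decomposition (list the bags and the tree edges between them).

Treewidth 1.
One optimal decomposition is:
Bags: B1 = {1, 3}  B2 = {1, 2}  B3 = {0, 2}
Tree: B1–B2, B2–B3

Every bag has size at most 2, so the width is 2 − 1 = 1 and tw(G) ≤ 1. G has an edge, so its treewidth is at least 1. Hence tw(G) = 1 exactly.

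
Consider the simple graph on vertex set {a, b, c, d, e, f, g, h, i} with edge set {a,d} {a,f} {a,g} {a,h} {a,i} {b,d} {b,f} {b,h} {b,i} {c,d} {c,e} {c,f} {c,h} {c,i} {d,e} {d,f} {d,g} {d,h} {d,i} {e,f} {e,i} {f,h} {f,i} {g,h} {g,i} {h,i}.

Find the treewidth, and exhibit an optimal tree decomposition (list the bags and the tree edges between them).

Each bag holds 5 vertices, so the decomposition has width 4, which upper-bounds the treewidth. For the lower bound, the 5 vertices {a, d, g, h, i} are pairwise adjacent, and any tree decomposition puts a clique entirely inside one bag — forcing width ≥ 4. Therefore the treewidth is 4.

Treewidth 4.
Bags: B1 = {b, d, f, h, i}  B2 = {a, d, f, h, i}  B3 = {c, d, f, h, i}  B4 = {a, d, g, h, i}  B5 = {c, d, e, f, i}
Tree: B1–B2, B1–B3, B2–B4, B3–B5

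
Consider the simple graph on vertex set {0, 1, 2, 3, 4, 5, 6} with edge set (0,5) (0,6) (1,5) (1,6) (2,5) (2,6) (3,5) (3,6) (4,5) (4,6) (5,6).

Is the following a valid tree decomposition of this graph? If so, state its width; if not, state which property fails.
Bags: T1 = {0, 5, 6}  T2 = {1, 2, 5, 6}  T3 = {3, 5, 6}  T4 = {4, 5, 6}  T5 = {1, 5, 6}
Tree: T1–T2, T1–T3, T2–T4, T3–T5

A tree decomposition must satisfy three properties: every vertex lies in some bag; for every edge, both endpoints lie together in some bag; and for every vertex, the bags containing it form a connected subtree. Here bags containing vertex 1 are not connected in the tree, so the decomposition is invalid.

No — bags containing vertex 1 are not connected in the tree.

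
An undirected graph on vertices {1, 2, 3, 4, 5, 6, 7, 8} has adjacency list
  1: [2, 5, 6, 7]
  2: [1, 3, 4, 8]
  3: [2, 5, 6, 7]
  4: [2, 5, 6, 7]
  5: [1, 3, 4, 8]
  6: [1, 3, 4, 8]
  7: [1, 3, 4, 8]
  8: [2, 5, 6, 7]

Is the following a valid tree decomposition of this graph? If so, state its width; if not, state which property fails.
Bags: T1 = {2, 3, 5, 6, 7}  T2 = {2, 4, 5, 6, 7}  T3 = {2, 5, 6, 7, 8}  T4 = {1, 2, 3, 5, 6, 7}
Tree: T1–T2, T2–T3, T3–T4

No — bags containing vertex 3 are not connected in the tree.

A tree decomposition must satisfy three properties: every vertex lies in some bag; for every edge, both endpoints lie together in some bag; and for every vertex, the bags containing it form a connected subtree. Here bags containing vertex 3 are not connected in the tree, so the decomposition is invalid.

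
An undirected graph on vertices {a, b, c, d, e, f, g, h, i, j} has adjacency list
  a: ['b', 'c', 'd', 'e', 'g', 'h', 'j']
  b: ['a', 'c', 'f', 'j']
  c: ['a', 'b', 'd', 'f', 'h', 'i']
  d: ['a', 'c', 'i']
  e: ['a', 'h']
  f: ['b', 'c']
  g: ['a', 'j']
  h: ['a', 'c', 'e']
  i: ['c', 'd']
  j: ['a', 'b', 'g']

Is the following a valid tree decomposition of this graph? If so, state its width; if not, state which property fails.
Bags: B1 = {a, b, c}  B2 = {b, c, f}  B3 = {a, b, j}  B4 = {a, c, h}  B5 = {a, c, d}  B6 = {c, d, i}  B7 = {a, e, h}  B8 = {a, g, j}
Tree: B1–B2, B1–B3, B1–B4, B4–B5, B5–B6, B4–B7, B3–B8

Every vertex of G appears in some bag (union = {a, b, c, d, e, f, g, h, i, j}); every edge is covered by a bag; and for each vertex v the set of bags containing v is connected in the bag tree. The decomposition is therefore valid. The largest bag has 3 vertices, so the width is 2.

Yes; width 2.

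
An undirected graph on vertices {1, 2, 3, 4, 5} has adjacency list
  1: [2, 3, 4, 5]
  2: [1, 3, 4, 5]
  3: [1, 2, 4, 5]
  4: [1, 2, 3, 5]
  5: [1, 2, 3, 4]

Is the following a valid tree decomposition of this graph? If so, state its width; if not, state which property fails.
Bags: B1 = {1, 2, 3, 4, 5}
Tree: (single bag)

Yes; width 4.

Checking the three conditions: (i) the bags cover all of {1, 2, 3, 4, 5}; (ii) for each edge, some bag contains both endpoints; (iii) the bags containing any fixed vertex form a subtree. All hold, so the decomposition is valid with width 5 − 1 = 4.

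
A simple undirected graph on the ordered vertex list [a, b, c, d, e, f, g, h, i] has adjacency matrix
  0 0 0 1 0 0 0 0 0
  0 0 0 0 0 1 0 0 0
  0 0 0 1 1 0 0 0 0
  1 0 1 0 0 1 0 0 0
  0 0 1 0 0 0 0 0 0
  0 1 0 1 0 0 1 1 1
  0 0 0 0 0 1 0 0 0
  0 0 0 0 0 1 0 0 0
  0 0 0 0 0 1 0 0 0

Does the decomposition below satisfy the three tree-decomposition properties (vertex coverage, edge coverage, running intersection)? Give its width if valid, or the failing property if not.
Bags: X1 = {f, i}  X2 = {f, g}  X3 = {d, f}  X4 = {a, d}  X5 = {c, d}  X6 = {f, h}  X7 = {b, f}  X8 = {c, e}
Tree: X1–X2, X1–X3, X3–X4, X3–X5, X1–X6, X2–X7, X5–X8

Yes; width 1.

Every vertex of G appears in some bag (union = {a, b, c, d, e, f, g, h, i}); every edge is covered by a bag; and for each vertex v the set of bags containing v is connected in the bag tree. The decomposition is therefore valid. The largest bag has 2 vertices, so the width is 1.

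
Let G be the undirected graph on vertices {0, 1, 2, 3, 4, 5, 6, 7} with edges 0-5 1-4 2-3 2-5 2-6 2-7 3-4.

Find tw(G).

A width-1 tree decomposition is:
Bags: B1 = {2, 5}  B2 = {2, 3}  B3 = {3, 4}  B4 = {0, 5}  B5 = {1, 4}  B6 = {2, 6}  B7 = {2, 7}
Tree: B1–B2, B2–B3, B1–B4, B3–B5, B2–B6, B1–B7
The largest bag has 2 vertices, giving width 1; this decomposition certifies tw(G) ≤ 1. Since G has at least one edge (e.g. 2–5), it is not an edgeless graph, so tw(G) ≥ 1. Hence tw(G) = 1 exactly.

1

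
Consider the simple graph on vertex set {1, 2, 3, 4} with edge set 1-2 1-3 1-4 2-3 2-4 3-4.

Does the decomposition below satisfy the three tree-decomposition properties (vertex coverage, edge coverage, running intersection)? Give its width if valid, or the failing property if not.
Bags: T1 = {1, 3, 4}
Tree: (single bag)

No — vertex 2 appears in no bag.

A tree decomposition must satisfy three properties: every vertex lies in some bag; for every edge, both endpoints lie together in some bag; and for every vertex, the bags containing it form a connected subtree. Here vertex 2 appears in no bag, so the decomposition is invalid.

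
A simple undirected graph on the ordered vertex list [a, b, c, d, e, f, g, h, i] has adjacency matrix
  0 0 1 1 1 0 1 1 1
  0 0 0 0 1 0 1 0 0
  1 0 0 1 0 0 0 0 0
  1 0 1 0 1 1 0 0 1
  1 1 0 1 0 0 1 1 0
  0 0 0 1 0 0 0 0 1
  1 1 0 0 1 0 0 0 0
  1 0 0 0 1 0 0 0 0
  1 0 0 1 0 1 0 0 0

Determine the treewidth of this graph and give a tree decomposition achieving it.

Each bag holds 3 vertices, so the decomposition has width 2, which upper-bounds the treewidth. For the lower bound, the 3 vertices {a, d, e} are pairwise adjacent, and any tree decomposition puts a clique entirely inside one bag — forcing width ≥ 2. The upper and lower bounds meet at 2, so that is the treewidth.

Treewidth 2.
One optimal decomposition is:
Bags: B1 = {a, d, i}  B2 = {a, d, e}  B3 = {a, e, h}  B4 = {d, f, i}  B5 = {a, c, d}  B6 = {a, e, g}  B7 = {b, e, g}
Tree: B1–B2, B2–B3, B1–B4, B1–B5, B3–B6, B6–B7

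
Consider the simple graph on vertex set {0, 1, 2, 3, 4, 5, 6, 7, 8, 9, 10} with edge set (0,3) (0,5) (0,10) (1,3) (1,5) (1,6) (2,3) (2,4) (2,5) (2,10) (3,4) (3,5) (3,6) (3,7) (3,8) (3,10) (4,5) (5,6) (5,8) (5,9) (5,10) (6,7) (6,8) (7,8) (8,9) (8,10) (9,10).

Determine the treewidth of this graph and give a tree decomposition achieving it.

Every bag has size at most 4, so the width is 4 − 1 = 3 and tw(G) ≤ 3. On the other hand G contains the 4-clique {5, 8, 9, 10}. A clique must lie in a single bag of any decomposition, so no decomposition can have width below 3. Therefore the treewidth is 3.

Treewidth 3.
One optimal decomposition is:
Bags: B1 = {3, 5, 6, 8}  B2 = {3, 5, 8, 10}  B3 = {2, 3, 5, 10}  B4 = {1, 3, 5, 6}  B5 = {2, 3, 4, 5}  B6 = {0, 3, 5, 10}  B7 = {3, 6, 7, 8}  B8 = {5, 8, 9, 10}
Tree: B1–B2, B2–B3, B1–B4, B3–B5, B2–B6, B1–B7, B2–B8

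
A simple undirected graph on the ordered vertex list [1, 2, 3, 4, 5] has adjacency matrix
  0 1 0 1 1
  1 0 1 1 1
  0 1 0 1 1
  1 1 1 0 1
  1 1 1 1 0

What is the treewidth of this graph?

3

A width-3 tree decomposition is:
Bags: B1 = {2, 3, 4, 5}  B2 = {1, 2, 4, 5}
Tree: B1–B2
Each bag holds 4 vertices, so the decomposition has width 3, which upper-bounds the treewidth. On the other hand G contains the 4-clique {1, 2, 4, 5}. A clique must lie in a single bag of any decomposition, so no decomposition can have width below 3. Hence tw(G) = 3 exactly.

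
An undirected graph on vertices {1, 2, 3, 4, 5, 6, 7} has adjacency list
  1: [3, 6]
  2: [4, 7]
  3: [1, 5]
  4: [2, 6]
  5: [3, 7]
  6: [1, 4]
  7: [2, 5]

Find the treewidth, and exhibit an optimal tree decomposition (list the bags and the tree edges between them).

Treewidth 2.
Bags: B1 = {2, 4, 6}  B2 = {2, 6, 7}  B3 = {5, 6, 7}  B4 = {3, 5, 6}  B5 = {1, 3, 6}
Tree: B1–B2, B2–B3, B3–B4, B4–B5

Every bag has size at most 3, so the width is 3 − 1 = 2 and tw(G) ≤ 2. The edges 6–4–2–7–5–3–1–6 form a cycle, so G is not a tree and its treewidth is at least 2. Hence tw(G) = 2 exactly.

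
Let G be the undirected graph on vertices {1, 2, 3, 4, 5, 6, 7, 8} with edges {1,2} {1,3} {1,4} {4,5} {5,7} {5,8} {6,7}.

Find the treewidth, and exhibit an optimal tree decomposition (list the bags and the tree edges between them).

The largest bag has 2 vertices, giving width 1; this decomposition certifies tw(G) ≤ 1. G has an edge, so its treewidth is at least 1. Combining the bounds, tw(G) = 1.

Treewidth 1.
One such decomposition:
Bags: B1 = {5, 8}  B2 = {4, 5}  B3 = {1, 4}  B4 = {5, 7}  B5 = {1, 3}  B6 = {1, 2}  B7 = {6, 7}
Tree: B1–B2, B2–B3, B2–B4, B3–B5, B5–B6, B4–B7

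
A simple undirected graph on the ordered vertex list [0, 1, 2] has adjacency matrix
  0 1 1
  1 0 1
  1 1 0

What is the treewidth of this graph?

2

A width-2 tree decomposition is:
Bags: B1 = {0, 1, 2}
Tree: (single bag)
With just one bag of size 3, the width is 3 − 1 = 2, so tw(G) ≤ 2. For the lower bound, the 3 vertices {0, 1, 2} are pairwise adjacent, and any tree decomposition puts a clique entirely inside one bag — forcing width ≥ 2. Combining the bounds, tw(G) = 2.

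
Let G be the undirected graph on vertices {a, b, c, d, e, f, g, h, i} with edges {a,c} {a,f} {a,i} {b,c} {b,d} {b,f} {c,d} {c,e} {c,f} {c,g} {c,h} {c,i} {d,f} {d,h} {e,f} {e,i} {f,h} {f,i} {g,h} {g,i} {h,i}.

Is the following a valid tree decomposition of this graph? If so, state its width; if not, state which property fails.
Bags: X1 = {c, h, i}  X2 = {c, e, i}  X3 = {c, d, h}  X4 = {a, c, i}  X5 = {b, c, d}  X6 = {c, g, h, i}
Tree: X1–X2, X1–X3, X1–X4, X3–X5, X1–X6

A tree decomposition must satisfy three properties: every vertex lies in some bag; for every edge, both endpoints lie together in some bag; and for every vertex, the bags containing it form a connected subtree. Here vertex f appears in no bag, so the decomposition is invalid.

No — vertex f appears in no bag.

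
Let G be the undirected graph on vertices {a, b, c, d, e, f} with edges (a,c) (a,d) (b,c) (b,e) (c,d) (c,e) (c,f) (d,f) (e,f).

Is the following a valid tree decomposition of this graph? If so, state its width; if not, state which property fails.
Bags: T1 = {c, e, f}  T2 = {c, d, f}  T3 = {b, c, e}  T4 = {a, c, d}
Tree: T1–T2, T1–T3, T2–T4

Checking the three conditions: (i) the bags cover all of {a, b, c, d, e, f}; (ii) for each edge, some bag contains both endpoints; (iii) the bags containing any fixed vertex form a subtree. All hold, so the decomposition is valid with width 3 − 1 = 2.

Yes; width 2.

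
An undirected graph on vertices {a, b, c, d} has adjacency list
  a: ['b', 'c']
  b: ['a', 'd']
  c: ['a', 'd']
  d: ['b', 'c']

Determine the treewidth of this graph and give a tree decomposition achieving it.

Treewidth 2.
One optimal decomposition is:
Bags: B1 = {a, b, c}  B2 = {b, c, d}
Tree: B1–B2

Every bag has size at most 3, so the width is 3 − 1 = 2 and tw(G) ≤ 2. The edges c–a–b–d–c form a cycle, so G is not a tree and its treewidth is at least 2. Combining the bounds, tw(G) = 2.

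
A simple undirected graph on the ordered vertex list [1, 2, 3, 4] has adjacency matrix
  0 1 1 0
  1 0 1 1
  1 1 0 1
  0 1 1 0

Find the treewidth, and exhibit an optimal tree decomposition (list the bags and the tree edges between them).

Treewidth 2.
One such decomposition:
Bags: B1 = {2, 3, 4}  B2 = {1, 2, 3}
Tree: B1–B2

The largest bag has 3 vertices, giving width 2; this decomposition certifies tw(G) ≤ 2. On the other hand G contains the 3-clique {1, 2, 3}. A clique must lie in a single bag of any decomposition, so no decomposition can have width below 2. The upper and lower bounds meet at 2, so that is the treewidth.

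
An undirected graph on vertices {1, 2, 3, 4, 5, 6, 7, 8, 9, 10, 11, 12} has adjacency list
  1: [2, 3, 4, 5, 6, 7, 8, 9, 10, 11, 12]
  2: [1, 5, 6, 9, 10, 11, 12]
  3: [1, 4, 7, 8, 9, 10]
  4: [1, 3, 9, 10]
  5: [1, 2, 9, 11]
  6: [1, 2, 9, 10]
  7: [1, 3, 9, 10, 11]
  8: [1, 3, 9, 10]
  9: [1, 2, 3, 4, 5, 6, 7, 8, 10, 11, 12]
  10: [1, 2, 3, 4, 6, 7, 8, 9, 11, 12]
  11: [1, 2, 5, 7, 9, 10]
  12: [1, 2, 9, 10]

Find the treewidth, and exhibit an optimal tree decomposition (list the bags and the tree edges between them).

Treewidth 4.
Bags: B1 = {1, 7, 9, 10, 11}  B2 = {1, 2, 9, 10, 11}  B3 = {1, 2, 9, 10, 12}  B4 = {1, 3, 7, 9, 10}  B5 = {1, 2, 5, 9, 11}  B6 = {1, 3, 8, 9, 10}  B7 = {1, 3, 4, 9, 10}  B8 = {1, 2, 6, 9, 10}
Tree: B1–B2, B2–B3, B1–B4, B2–B5, B4–B6, B4–B7, B3–B8

Every bag has size at most 5, so the width is 5 − 1 = 4 and tw(G) ≤ 4. Conversely, {1, 2, 9, 10, 11} is a clique of size 5, and the vertices of any clique must share a bag in every tree decomposition; so some bag has ≥ 5 vertices and tw(G) ≥ 4. Combining the bounds, tw(G) = 4.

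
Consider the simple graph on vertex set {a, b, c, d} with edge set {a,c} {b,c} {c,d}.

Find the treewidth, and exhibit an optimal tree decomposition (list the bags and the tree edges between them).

Treewidth 1.
One such decomposition:
Bags: B1 = {c, d}  B2 = {a, c}  B3 = {b, c}
Tree: B1–B2, B1–B3

The largest bag has 2 vertices, giving width 1; this decomposition certifies tw(G) ≤ 1. Any graph with an edge has treewidth ≥ 1, and G has the edge c–d. Hence tw(G) = 1 exactly.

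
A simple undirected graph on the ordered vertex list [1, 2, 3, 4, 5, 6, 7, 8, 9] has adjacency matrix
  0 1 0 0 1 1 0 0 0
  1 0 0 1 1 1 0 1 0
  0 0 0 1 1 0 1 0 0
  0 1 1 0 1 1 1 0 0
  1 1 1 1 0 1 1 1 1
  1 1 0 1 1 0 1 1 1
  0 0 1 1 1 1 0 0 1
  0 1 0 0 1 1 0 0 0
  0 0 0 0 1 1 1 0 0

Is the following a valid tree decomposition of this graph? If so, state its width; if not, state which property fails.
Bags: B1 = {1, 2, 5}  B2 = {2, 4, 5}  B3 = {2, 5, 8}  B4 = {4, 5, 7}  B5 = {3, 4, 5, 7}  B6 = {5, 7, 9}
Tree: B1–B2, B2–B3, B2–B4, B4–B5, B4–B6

No — vertex 6 appears in no bag.

A tree decomposition must satisfy three properties: every vertex lies in some bag; for every edge, both endpoints lie together in some bag; and for every vertex, the bags containing it form a connected subtree. Here vertex 6 appears in no bag, so the decomposition is invalid.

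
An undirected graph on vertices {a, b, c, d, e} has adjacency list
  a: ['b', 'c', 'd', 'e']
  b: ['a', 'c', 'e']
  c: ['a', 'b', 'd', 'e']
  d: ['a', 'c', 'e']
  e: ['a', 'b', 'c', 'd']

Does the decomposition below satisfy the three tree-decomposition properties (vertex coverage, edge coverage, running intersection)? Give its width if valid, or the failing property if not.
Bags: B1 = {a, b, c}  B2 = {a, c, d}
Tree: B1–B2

A tree decomposition must satisfy three properties: every vertex lies in some bag; for every edge, both endpoints lie together in some bag; and for every vertex, the bags containing it form a connected subtree. Here vertex e appears in no bag, so the decomposition is invalid.

No — vertex e appears in no bag.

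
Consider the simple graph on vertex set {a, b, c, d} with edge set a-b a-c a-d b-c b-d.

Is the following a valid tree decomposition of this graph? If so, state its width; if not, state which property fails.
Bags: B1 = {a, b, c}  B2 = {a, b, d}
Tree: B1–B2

Every vertex of G appears in some bag (union = {a, b, c, d}); every edge is covered by a bag; and for each vertex v the set of bags containing v is connected in the bag tree. The decomposition is therefore valid. The largest bag has 3 vertices, so the width is 2.

Yes; width 2.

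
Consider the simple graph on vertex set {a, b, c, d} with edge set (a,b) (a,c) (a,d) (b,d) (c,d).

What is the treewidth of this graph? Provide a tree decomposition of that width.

Each bag holds 3 vertices, so the decomposition has width 2, which upper-bounds the treewidth. On the other hand G contains the 3-clique {a, c, d}. A clique must lie in a single bag of any decomposition, so no decomposition can have width below 2. Combining the bounds, tw(G) = 2.

Treewidth 2.
Bags: B1 = {a, b, d}  B2 = {a, c, d}
Tree: B1–B2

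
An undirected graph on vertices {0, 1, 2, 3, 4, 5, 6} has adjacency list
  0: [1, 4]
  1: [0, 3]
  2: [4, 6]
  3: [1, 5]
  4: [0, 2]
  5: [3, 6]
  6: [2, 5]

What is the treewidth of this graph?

2

A width-2 tree decomposition is:
Bags: B1 = {0, 1, 3}  B2 = {0, 3, 5}  B3 = {0, 5, 6}  B4 = {0, 2, 6}  B5 = {0, 2, 4}
Tree: B1–B2, B2–B3, B3–B4, B4–B5
Every bag has size at most 3, so the width is 3 − 1 = 2 and tw(G) ≤ 2. Since 0–1–3–5–6–2–4–0 is a cycle in G, G is not acyclic. Forests are exactly the graphs of treewidth ≤ 1, so tw(G) ≥ 2. Combining the bounds, tw(G) = 2.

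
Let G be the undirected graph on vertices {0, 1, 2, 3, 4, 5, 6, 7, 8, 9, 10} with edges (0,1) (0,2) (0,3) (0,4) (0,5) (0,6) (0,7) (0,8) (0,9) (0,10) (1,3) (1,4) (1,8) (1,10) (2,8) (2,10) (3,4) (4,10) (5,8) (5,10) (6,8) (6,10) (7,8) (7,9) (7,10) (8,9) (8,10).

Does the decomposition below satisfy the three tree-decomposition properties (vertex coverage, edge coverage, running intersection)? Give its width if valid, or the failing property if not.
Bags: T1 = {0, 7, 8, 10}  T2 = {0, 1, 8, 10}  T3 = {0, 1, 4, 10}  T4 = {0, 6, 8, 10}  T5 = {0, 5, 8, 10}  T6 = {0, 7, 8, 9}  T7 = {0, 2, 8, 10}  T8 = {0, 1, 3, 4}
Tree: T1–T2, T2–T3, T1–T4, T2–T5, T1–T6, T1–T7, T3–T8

Yes; width 3.

Vertex coverage: the bags together contain {0, 1, 2, 3, 4, 5, 6, 7, 8, 9, 10}, the full vertex set. Edge coverage: each edge of G has both endpoints in at least one bag. Running intersection: for every vertex, the bags containing it form a connected subtree. All three properties hold, so this is a valid tree decomposition of width max|bag| − 1 = 3, and hence tw(G) ≤ 3.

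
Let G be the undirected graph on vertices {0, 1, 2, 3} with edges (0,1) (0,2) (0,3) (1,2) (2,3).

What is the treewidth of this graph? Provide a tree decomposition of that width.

Every bag has size at most 3, so the width is 3 − 1 = 2 and tw(G) ≤ 2. Conversely, {0, 1, 2} is a clique of size 3, and the vertices of any clique must share a bag in every tree decomposition; so some bag has ≥ 3 vertices and tw(G) ≥ 2. Therefore the treewidth is 2.

Treewidth 2.
One optimal decomposition is:
Bags: B1 = {0, 2, 3}  B2 = {0, 1, 2}
Tree: B1–B2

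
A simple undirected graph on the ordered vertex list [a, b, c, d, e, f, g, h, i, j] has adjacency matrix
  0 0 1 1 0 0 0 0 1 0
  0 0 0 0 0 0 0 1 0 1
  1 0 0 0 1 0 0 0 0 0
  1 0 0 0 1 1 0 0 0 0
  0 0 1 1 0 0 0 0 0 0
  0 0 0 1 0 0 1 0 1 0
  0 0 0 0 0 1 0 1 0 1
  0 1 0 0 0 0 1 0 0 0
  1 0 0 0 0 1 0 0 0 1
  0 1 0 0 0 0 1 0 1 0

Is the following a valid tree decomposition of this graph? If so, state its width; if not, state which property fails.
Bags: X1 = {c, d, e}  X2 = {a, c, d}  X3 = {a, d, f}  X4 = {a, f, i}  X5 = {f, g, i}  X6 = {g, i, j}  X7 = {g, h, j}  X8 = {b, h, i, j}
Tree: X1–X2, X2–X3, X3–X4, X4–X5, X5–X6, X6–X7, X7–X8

A tree decomposition must satisfy three properties: every vertex lies in some bag; for every edge, both endpoints lie together in some bag; and for every vertex, the bags containing it form a connected subtree. Here bags containing vertex i are not connected in the tree, so the decomposition is invalid.

No — bags containing vertex i are not connected in the tree.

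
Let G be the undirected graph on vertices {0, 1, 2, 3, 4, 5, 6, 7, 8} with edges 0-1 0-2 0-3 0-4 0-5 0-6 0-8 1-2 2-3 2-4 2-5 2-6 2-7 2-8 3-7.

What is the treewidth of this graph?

2

A width-2 tree decomposition is:
Bags: B1 = {0, 2, 3}  B2 = {0, 2, 8}  B3 = {0, 2, 6}  B4 = {0, 2, 5}  B5 = {2, 3, 7}  B6 = {0, 2, 4}  B7 = {0, 1, 2}
Tree: B1–B2, B2–B3, B3–B4, B1–B5, B4–B6, B1–B7
Each bag holds 3 vertices, so the decomposition has width 2, which upper-bounds the treewidth. Conversely, {0, 1, 2} is a clique of size 3, and the vertices of any clique must share a bag in every tree decomposition; so some bag has ≥ 3 vertices and tw(G) ≥ 2. Therefore the treewidth is 2.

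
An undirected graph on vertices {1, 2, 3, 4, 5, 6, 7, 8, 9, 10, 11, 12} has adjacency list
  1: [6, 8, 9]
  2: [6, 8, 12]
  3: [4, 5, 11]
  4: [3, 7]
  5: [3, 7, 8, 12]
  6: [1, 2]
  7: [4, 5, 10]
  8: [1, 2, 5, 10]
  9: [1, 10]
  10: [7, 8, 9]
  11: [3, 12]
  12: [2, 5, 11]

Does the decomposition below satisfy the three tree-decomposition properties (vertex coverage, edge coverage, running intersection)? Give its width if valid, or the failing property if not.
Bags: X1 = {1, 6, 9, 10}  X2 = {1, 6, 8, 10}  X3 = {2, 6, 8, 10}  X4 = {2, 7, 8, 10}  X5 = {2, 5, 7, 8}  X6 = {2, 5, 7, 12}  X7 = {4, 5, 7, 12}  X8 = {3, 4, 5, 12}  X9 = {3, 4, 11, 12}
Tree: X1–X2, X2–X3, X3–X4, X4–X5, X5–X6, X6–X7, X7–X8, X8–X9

Every vertex of G appears in some bag (union = {1, 2, 3, 4, 5, 6, 7, 8, 9, 10, 11, 12}); every edge is covered by a bag; and for each vertex v the set of bags containing v is connected in the bag tree. The decomposition is therefore valid. The largest bag has 4 vertices, so the width is 3.

Yes; width 3.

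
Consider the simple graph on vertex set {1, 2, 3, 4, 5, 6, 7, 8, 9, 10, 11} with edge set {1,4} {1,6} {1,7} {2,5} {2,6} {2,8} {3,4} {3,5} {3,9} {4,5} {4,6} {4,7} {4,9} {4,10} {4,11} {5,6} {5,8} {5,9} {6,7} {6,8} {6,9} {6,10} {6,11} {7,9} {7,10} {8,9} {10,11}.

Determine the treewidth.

3

A width-3 tree decomposition is:
Bags: B1 = {4, 5, 6, 9}  B2 = {4, 6, 7, 9}  B3 = {5, 6, 8, 9}  B4 = {1, 4, 6, 7}  B5 = {4, 6, 7, 10}  B6 = {4, 6, 10, 11}  B7 = {2, 5, 6, 8}  B8 = {3, 4, 5, 9}
Tree: B1–B2, B1–B3, B2–B4, B4–B5, B5–B6, B3–B7, B1–B8
The largest bag has 4 vertices, giving width 3; this decomposition certifies tw(G) ≤ 3. On the other hand G contains the 4-clique {3, 4, 5, 9}. A clique must lie in a single bag of any decomposition, so no decomposition can have width below 3. Therefore the treewidth is 3.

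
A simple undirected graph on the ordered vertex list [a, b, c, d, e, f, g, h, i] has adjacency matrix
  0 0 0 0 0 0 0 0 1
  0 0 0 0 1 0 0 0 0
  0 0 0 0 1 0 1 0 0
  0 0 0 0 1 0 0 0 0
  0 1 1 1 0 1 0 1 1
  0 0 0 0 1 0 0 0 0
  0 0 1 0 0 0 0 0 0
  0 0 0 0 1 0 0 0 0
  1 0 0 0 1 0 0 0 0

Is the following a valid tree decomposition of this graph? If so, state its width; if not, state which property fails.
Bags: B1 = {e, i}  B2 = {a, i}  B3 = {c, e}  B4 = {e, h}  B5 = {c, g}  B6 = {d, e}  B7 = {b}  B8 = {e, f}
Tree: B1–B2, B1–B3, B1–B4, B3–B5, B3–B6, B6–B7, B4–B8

A tree decomposition must satisfy three properties: every vertex lies in some bag; for every edge, both endpoints lie together in some bag; and for every vertex, the bags containing it form a connected subtree. Here edge (e,b) lies in no bag, so the decomposition is invalid.

No — edge (e,b) lies in no bag.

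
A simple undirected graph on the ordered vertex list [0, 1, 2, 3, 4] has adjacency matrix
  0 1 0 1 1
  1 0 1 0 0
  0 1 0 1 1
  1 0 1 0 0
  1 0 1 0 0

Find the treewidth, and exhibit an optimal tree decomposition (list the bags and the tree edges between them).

The largest bag has 3 vertices, giving width 2; this decomposition certifies tw(G) ≤ 2. Since 0–4–2–3–0 is a cycle in G, G is not acyclic. Forests are exactly the graphs of treewidth ≤ 1, so tw(G) ≥ 2. Hence tw(G) = 2 exactly.

Treewidth 2.
One optimal decomposition is:
Bags: B1 = {0, 2, 4}  B2 = {0, 2, 3}  B3 = {0, 1, 2}
Tree: B1–B2, B2–B3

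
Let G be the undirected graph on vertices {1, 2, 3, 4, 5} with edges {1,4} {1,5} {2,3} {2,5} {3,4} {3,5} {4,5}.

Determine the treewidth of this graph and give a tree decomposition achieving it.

Treewidth 2.
One such decomposition:
Bags: B1 = {2, 3, 5}  B2 = {3, 4, 5}  B3 = {1, 4, 5}
Tree: B1–B2, B2–B3

The largest bag has 3 vertices, giving width 2; this decomposition certifies tw(G) ≤ 2. Conversely, {1, 4, 5} is a clique of size 3, and the vertices of any clique must share a bag in every tree decomposition; so some bag has ≥ 3 vertices and tw(G) ≥ 2. Combining the bounds, tw(G) = 2.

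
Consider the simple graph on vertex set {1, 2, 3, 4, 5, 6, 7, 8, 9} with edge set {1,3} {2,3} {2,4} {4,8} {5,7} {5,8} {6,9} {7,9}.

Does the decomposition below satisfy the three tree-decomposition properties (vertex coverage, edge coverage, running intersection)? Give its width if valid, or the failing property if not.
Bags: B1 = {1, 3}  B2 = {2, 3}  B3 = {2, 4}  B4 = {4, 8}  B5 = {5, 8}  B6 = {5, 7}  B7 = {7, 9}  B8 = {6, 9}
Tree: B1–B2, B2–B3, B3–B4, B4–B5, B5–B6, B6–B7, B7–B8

Yes; width 1.

Every vertex of G appears in some bag (union = {1, 2, 3, 4, 5, 6, 7, 8, 9}); every edge is covered by a bag; and for each vertex v the set of bags containing v is connected in the bag tree. The decomposition is therefore valid. The largest bag has 2 vertices, so the width is 1.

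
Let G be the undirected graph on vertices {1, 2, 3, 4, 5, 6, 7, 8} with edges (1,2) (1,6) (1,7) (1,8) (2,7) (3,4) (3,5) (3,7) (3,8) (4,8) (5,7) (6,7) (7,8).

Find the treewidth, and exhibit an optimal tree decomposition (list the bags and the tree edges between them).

Treewidth 2.
One optimal decomposition is:
Bags: B1 = {1, 7, 8}  B2 = {1, 2, 7}  B3 = {3, 7, 8}  B4 = {3, 5, 7}  B5 = {3, 4, 8}  B6 = {1, 6, 7}
Tree: B1–B2, B1–B3, B3–B4, B3–B5, B2–B6

Each bag holds 3 vertices, so the decomposition has width 2, which upper-bounds the treewidth. For the lower bound, the 3 vertices {3, 4, 8} are pairwise adjacent, and any tree decomposition puts a clique entirely inside one bag — forcing width ≥ 2. Combining the bounds, tw(G) = 2.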